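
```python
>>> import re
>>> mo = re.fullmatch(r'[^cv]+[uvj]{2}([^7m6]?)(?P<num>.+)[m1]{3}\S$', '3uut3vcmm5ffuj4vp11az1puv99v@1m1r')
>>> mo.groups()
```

('t', '3vcmm5ffuj4vp11az1puv99v@')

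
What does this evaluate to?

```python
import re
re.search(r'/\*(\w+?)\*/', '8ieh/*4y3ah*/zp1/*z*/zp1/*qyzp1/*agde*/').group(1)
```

'4y3ah'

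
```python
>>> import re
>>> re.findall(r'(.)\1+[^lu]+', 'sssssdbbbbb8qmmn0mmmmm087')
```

['s']

After group 1 captures some text, `\1` only succeeds where that same text appears again.
`findall` collects group 1 from the one match (1 total).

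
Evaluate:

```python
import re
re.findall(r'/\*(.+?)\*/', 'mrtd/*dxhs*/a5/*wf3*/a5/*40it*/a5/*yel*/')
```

Because the quantifier is non-greedy, it stops expanding at the earliest point where the rest of the pattern can succeed.
Walking the string: at [4:12] match '/*dxhs*/', group 1 = 'dxhs'; at [14:21] match '/*wf3*/', group 1 = 'wf3'; at [23:31] match '/*40it*/', group 1 = '40it'; at [33:40] match '/*yel*/', group 1 = 'yel'.
One capturing group, so `findall` returns just the captured substring from each match — 4 in all.

['dxhs', 'wf3', '40it', 'yel']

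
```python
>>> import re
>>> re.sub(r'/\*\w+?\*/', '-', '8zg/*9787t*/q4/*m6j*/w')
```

'8zg-q4-w'

Matches: at [3:12] → '/*9787t*/'; at [14:21] → '/*m6j*/'.
`sub` substitutes '-' at each match site.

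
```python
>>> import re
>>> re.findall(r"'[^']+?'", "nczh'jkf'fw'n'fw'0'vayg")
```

["'jkf'", "'n'", "'0'"]

`findall` yields the raw match text (3 of them) because the pattern has no groups.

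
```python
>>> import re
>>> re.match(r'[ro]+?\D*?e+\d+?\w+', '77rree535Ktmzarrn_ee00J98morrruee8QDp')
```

Pattern: one or more of one of [ro] (lazy), then zero or more of a non-digit (lazy); then one or more of the literal 'e', then one or more of a digit (lazy), then one or more of a word character.
`re.match` only tries the pattern at the start of the string.
Here the pattern fails at index 0, so the call returns None.

None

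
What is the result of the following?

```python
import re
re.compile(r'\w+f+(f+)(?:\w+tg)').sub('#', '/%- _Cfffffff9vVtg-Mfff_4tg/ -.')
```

'/%- #-#/ -.'

Pattern: one or more of a word character, then one or more of the literal 'f'; then one or more of a literal 'f' (captured); then one or more of a word character, then the literal 'tg' (non-capturing group).
`sub` substitutes '#' at each match site.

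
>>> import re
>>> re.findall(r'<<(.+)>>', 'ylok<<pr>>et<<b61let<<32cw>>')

Matches: at [4:28] match '<<pr>>et<<b61let<<32cw>>', group 1 = 'pr>>et<<b61let<<32cw'.
One capturing group, so `findall` returns just the captured substring from the one match — 1 in all.

['pr>>et<<b61let<<32cw']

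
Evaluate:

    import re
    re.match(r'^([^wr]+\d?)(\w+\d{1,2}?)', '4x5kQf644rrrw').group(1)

'4x5kQf6'

The match spans [0:9] → '4x5kQf644'.
Captured: group 1 = '4x5kQf6', group 2 = '44'.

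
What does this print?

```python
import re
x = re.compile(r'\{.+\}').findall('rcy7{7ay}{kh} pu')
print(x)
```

Scanning left to right: at [4:13] → '{7ay}{kh}'.
No capturing groups, so `findall` returns the 1 full match string.

['{7ay}{kh}']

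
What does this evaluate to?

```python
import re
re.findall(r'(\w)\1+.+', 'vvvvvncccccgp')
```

`\1` is not a pattern — it's the concrete string captured by group 1, re-applied verbatim.
Scanning left to right: at [0:13] match 'vvvvvncccccgp', group 1 = 'v'.
With a single group, `findall` returns only what that group captured — 1 item.

['v']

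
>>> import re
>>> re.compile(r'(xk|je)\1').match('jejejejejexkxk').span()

(0, 4)

A backreference is literal: `\1` must see the identical characters the first group matched.
`re.match` only tries the pattern at the start of the string.
The match spans [0:4] → 'jeje'.
Captured: group 1 = 'je'.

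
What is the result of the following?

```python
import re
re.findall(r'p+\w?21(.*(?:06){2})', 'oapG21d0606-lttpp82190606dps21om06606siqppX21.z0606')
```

['d0606-lttpp82190606dps21om06606siqppX21.z0606']

With a single group, `findall` returns only what that group captured — 1 item.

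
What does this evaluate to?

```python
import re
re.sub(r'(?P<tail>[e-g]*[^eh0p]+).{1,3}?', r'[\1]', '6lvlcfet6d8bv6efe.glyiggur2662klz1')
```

Pattern: zero or more of a character in [e-g], then one or more of any character except [eh0p] (captured as 'tail'); then 1 to 3 of any character (lazy).
With the lazy modifier that quantifier settles for the fewest repetitions that let the rest of the pattern succeed (the atoms after it are unaffected and can still be greedy).
Matches: at [0:7] → '6lvlcfe'; at [7:15] → 't6d8bv6e'; at [15:34] → 'fe.glyiggur2662klz1'.
The replacement refers to a captured group, so each match is rewritten using its own captured text.

'[6lvlcf][t6d8bv6][fe.glyiggur2662klz]'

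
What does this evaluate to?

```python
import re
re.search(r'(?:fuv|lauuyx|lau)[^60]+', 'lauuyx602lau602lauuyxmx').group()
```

`re.search` scans for the first position where the pattern succeeds.
The match spans [0:6] → 'lauuyx'.

'lauuyx'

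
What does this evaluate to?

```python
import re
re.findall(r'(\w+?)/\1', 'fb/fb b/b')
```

A backreference is literal: `\1` must see the identical characters the first group matched.
Matches: at [0:5] match 'fb/fb', group 1 = 'fb'; at [6:9] match 'b/b', group 1 = 'b'.
With a single group, `findall` returns only what that group captured — 2 items.

['fb', 'b']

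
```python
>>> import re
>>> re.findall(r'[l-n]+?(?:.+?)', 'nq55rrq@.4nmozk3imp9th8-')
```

This matches one or more of a character in [l-n] (lazy); then one or more of any character (lazy) (non-capturing group).
With the lazy modifier that quantifier settles for the fewest repetitions that let the rest of the pattern succeed (the atoms after it are unaffected and can still be greedy).
Matches: at [0:2] → 'nq'; at [10:12] → 'nm'; at [17:19] → 'mp'.
No capturing groups, so `findall` returns the 3 full match strings.

['nq', 'nm', 'mp']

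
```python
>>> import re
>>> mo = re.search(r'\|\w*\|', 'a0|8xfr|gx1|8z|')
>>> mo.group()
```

`re.search` scans for the first position where the pattern succeeds.
The match spans [2:8] → '|8xfr|'.

'|8xfr|'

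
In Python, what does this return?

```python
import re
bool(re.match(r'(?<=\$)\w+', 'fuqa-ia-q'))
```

False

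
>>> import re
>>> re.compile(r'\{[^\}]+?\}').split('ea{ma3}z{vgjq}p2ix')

['ea', 'z', 'p2ix']

The string is cut at each match, leaving 3 pieces.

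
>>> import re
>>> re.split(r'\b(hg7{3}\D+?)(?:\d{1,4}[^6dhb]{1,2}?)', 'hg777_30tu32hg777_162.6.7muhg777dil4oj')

The pattern matches a word boundary (`\b`, zero-width); then the literal 'hg', then exactly 3 of a literal '7', then one or more of a non-digit (lazy) (captured); then 1 to 4 of a digit, then 1 to 2 of any character except [6dhb] (lazy) (non-capturing group).
Because the quantifier is non-greedy, it stops expanding at the earliest point where the rest of the pattern can succeed.
Matches to split on: at [0:9] → 'hg777_30t'.
`re.split` interleaves the captured-group text with the surrounding fragments.

['', 'hg777_', 'u32hg777_162.6.7muhg777dil4oj']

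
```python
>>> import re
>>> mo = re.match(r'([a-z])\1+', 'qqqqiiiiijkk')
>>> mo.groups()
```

The match spans [0:4] → 'qqqq'.
Captured: group 1 = 'q'.

('q',)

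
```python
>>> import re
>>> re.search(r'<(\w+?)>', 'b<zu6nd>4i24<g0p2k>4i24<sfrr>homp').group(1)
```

'zu6nd'

`re.search` tries every starting position until one works.
The match spans [1:8] → '<zu6nd>'.
Captured: group 1 = 'zu6nd'.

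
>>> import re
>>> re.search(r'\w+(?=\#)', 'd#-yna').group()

'd'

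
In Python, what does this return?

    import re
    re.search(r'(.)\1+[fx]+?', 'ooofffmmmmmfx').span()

(0, 4)

`\1` is not a pattern — it's the concrete string captured by group 1, re-applied verbatim.
`re.search` scans for the first position where the pattern succeeds.
The match spans [0:4] → 'ooof'.
Captured: group 1 = 'o'.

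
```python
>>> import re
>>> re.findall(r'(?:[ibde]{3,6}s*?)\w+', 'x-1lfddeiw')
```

['ddeiw']

Since nothing is captured, `findall` lists the 1 matched substring directly.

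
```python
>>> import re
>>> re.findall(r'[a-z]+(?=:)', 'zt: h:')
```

The `(?=…)`/`(?<=…)` assertion just peeks at neighbouring text; it doesn't advance the match position.
No capturing groups, so `findall` returns the 2 full match strings.

['zt', 'h']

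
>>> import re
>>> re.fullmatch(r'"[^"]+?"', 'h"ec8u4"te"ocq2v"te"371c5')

`re.fullmatch` requires the pattern to consume the entire string.
Here the string isn't matched end-to-end, so the call returns None.

None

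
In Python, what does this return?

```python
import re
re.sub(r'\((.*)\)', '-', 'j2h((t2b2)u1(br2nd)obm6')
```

Each match is replaced by '-'.

'j2h-obm6'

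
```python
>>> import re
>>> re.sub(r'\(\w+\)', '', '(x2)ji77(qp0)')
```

'ji77'

Matches: at [0:4] → '(x2)'; at [8:13] → '(qp0)'.
Every occurrence is swapped for ''.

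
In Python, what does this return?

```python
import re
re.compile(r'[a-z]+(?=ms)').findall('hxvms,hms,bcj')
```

['hxv', 'h']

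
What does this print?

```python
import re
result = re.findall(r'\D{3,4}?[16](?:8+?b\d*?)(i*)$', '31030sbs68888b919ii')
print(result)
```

['ii']

This matches 3 to 4 of a non-digit (lazy), then one of [16]; then one or more of a literal '8' (lazy), then the literal 'b', then zero or more of a digit (lazy) (non-capturing group); then zero or more of a literal 'i' (captured); then anchored at the end.
Walking the string: at [5:19] match 'sbs68888b919ii', group 1 = 'ii'.
`findall` collects group 1 from the one match (1 total).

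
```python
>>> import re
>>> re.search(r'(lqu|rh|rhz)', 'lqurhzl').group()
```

`search` walks the string left to right and returns the first match it finds.
The match spans [0:3] → 'lqu'.
Captured: group 1 = 'lqu'.

'lqu'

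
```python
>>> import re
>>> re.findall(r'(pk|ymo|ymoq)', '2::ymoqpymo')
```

Branches in `(...|...)` are attempted left-to-right; the first branch that allows the whole pattern to succeed is taken.
Scanning left to right: at [3:6] match 'ymo', group 1 = 'ymo'; at [8:11] match 'ymo', group 1 = 'ymo'.
With a single group, `findall` returns only what that group captured — 2 items.

['ymo', 'ymo']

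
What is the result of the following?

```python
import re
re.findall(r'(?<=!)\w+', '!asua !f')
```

Because the assertion is zero-width, the text it checks is not consumed and won't appear in the result.
Matches: at [1:5] → 'asua'; at [7:8] → 'f'.
No capturing groups, so `findall` returns the 2 full match strings.

['asua', 'f']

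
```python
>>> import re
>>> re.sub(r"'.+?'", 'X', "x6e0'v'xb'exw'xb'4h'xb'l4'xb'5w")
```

With the lazy modifier that quantifier settles for the fewest repetitions that let the rest of the pattern succeed (the atoms after it are unaffected and can still be greedy).
Every occurrence is swapped for 'X'.

"x6e0XxbXxbXxbXxb'5w"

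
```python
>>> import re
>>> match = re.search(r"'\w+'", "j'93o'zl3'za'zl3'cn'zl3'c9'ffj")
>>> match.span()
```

(1, 6)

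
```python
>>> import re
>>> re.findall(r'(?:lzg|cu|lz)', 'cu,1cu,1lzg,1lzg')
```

The regex engine tests alternatives in the order written; an earlier branch that matches wins even if a later one would match more.
`findall` yields the raw match text (4 of them) because the pattern has no groups.

['cu', 'cu', 'lzg', 'lzg']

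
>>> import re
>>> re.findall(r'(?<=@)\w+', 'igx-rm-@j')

Lookahead/lookbehind check context without consuming it, so the matched span excludes the asserted characters.
`findall` yields the raw match text (1 of them) because the pattern has no groups.

['j']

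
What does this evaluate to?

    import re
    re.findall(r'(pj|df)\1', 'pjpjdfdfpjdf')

['pj', 'df']

`\1` has to match the exact text group 1 already captured.
One capturing group, so `findall` returns just the captured substring from each match — 2 in all.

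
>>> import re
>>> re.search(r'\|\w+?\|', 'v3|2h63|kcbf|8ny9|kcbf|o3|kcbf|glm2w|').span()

(2, 8)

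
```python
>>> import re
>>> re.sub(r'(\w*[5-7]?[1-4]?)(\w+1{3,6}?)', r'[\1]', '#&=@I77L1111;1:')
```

'#&=@[I77L];1:'

The pattern matches zero or more of a word character, then optionally a character in [5-7], then optionally a character in [1-4] (captured); then one or more of a word character, then 3 to 6 of a literal '1' (lazy) (captured).
`\1` in the replacement pulls in group 1's text for each match.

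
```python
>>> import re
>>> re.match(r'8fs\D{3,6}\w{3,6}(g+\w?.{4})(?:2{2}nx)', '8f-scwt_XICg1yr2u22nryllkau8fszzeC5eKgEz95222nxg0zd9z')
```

With `match`, the pattern is implicitly anchored at the beginning.
Here the string doesn't start with a match, so the call returns None.

None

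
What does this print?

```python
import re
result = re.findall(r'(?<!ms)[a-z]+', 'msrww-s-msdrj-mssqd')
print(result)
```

['msrww', 's', 'msdrj', 'mssqd']

`(?!…)`/`(?<!…)` only lets a position through if the neighbouring text does NOT match; no characters are consumed.
Scanning left to right: at [0:5] → 'msrww'; at [6:7] → 's'; at [8:13] → 'msdrj'; at [14:19] → 'mssqd'.
`findall` yields the raw match text (4 of them) because the pattern has no groups.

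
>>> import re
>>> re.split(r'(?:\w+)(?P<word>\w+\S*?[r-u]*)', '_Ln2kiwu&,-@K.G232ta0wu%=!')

This matches one or more of a word character (non-capturing group); then one or more of a word character, then zero or more of a non-whitespace character (lazy), then zero or more of a character in [r-u] (captured as 'word').
Matches to split on: at [0:8] → '_Ln2kiwu'; at [14:23] → 'G232ta0wu'.
Because the pattern has a capturing group, `split` also inserts each captured text between the pieces.

['', 'u', '&,-@K.', 'u', '%=!']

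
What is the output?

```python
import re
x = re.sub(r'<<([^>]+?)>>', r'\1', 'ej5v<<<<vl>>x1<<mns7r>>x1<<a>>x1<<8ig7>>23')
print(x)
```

ej5v<<vlx1mns7rx1ax18ig723

Matches: at [4:12] → '<<<<vl>>'; at [14:23] → '<<mns7r>>'; at [25:30] → '<<a>>'; at [32:40] → '<<8ig7>>'.
The replacement refers to a captured group, so each match is rewritten using its own captured text.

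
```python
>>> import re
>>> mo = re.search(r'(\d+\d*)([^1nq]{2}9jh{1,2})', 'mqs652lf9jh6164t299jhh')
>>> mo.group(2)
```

'lf9jh'

The match spans [3:11] → '652lf9jh'.
Captured: group 1 = '652', group 2 = 'lf9jh'.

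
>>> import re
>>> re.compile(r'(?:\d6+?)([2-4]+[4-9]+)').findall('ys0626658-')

['26658']

The pattern matches a digit, then one or more of a literal '6' (lazy) (non-capturing group); then one or more of a character in [2-4], then one or more of a character in [4-9] (captured).
With a single group, `findall` returns only what that group captured — 1 item.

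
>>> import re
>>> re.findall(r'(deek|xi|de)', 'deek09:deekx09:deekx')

Branches in `(...|...)` are attempted left-to-right; the first branch that allows the whole pattern to succeed is taken.
`findall` collects group 1 from each match (3 total).

['deek', 'deek', 'deek']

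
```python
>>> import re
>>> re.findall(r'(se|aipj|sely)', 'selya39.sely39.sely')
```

['se', 'se', 'se']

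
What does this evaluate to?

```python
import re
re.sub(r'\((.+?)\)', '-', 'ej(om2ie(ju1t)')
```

'ej-'

Matches: at [2:14] → '(om2ie(ju1t)'.
Each match is replaced by '-'.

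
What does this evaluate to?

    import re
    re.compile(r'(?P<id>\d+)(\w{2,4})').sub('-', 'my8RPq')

Pattern: one or more of a digit (captured as 'id'); then 2 to 4 of a word character (captured).
Matches: at [2:6] → '8RPq'.
Each match is replaced by '-'.

'my-'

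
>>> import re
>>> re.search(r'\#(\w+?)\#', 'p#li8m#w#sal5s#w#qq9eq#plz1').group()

'#li8m#'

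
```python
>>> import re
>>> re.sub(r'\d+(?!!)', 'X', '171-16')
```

Because the assertion is negative and zero-width, positions next to the forbidden text are skipped.
Each match is replaced by 'X'.

'X-X'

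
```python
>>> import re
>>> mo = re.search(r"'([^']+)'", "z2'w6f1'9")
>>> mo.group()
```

The match spans [2:8] → "'w6f1'".

"'w6f1'"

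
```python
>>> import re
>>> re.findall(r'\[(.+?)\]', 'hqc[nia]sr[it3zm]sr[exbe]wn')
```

['nia', 'it3zm', 'exbe']

With the lazy modifier that quantifier settles for the fewest repetitions that let the rest of the pattern succeed (the atoms after it are unaffected and can still be greedy).
Because there's exactly one group, `findall` drops the full match and keeps group 1 from each hit.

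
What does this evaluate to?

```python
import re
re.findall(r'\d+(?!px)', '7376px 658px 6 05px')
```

`(?!…)`/`(?<!…)` only lets a position through if the neighbouring text does NOT match; no characters are consumed.
Scanning left to right: at [0:3] → '737'; at [7:9] → '65'; at [13:14] → '6'; at [15:16] → '0'.
Since nothing is captured, `findall` lists the 4 matched substrings directly.

['737', '65', '6', '0']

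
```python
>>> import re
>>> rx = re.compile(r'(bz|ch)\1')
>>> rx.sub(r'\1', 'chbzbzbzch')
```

`\1` is not a pattern — it's the concrete string captured by group 1, re-applied verbatim.
Matches: at [2:6] → 'bzbz'.
`\1` in the replacement pulls in group 1's text for each match.

'chbzbzch'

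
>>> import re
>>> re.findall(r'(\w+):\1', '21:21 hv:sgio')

['21']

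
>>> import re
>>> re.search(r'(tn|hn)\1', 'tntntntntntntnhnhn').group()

'tntn'

`\1` is not a pattern — it's the concrete string captured by group 1, re-applied verbatim.
`re.search` scans for the first position where the pattern succeeds.
The match spans [0:4] → 'tntn'.
Captured: group 1 = 'tn'.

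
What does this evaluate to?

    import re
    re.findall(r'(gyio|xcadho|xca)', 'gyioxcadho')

['gyio', 'xcadho']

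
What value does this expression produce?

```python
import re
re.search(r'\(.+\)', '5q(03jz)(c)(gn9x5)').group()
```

The match spans [2:18] → '(03jz)(c)(gn9x5)'.

'(03jz)(c)(gn9x5)'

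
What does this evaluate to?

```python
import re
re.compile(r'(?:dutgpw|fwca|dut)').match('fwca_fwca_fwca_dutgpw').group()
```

'fwca'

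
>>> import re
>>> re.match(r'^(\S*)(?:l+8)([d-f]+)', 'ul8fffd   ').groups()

('u', 'fffd')

Pattern: anchored at the start of the string; then zero or more of a non-whitespace character (captured); then one or more of the literal 'l', then the literal '8' (non-capturing group); then one or more of a character in [d-f] (captured).
With `match`, the pattern is implicitly anchored at the beginning.
The match spans [0:7] → 'ul8fffd'.
Captured: group 1 = 'u', group 2 = 'fffd'.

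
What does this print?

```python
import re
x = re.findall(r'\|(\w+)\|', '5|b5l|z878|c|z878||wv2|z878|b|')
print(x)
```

['b5l', 'c', 'wv2', 'b']

Scanning left to right: at [1:6] match '|b5l|', group 1 = 'b5l'; at [10:13] match '|c|', group 1 = 'c'; at [18:23] match '|wv2|', group 1 = 'wv2'; at [27:30] match '|b|', group 1 = 'b'.
With a single group, `findall` returns only what that group captured — 4 items.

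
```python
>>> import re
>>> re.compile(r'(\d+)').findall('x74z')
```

['74']

This matches one or more of a digit (captured).
Walking the string: at [1:3] match '74', group 1 = '74'.
`findall` collects group 1 from the one match (1 total).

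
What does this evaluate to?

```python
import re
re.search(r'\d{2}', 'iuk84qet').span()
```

(3, 5)

This matches exactly 2 of a digit.
`re.search` tries every starting position until one works.
The match spans [3:5] → '84'.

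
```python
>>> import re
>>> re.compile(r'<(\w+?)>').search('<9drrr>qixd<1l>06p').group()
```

'<9drrr>'

`search` walks the string left to right and returns the first match it finds.
The match spans [0:7] → '<9drrr>'.
Captured: group 1 = '9drrr'.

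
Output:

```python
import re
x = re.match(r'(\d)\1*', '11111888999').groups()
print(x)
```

('1',)

The match spans [0:5] → '11111'.
Captured: group 1 = '1'.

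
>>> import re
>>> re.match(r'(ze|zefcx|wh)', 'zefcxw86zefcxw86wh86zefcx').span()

(0, 2)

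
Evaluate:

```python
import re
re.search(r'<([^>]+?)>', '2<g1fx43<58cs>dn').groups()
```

The match spans [1:14] → '<g1fx43<58cs>'.
Captured: group 1 = 'g1fx43<58cs'.

('g1fx43<58cs',)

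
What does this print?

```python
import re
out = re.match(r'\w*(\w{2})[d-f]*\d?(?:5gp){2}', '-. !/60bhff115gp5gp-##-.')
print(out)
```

None

`re.match` won't scan ahead — the pattern has to work from the very first character.
Here the string doesn't start with a match, so the call returns None.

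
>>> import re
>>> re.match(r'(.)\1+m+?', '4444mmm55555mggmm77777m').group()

'4444m'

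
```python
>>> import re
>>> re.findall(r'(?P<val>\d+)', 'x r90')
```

The pattern matches one or more of a digit (captured as 'val').
Scanning left to right: at [3:5] match '90', group 1 = '90'.
Because there's exactly one group, `findall` drops the full match and keeps group 1 from the one hit.

['90']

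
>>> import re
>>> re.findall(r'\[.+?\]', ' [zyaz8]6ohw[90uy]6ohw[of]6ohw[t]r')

['[zyaz8]', '[90uy]', '[of]', '[t]']

The `?` after the quantifier makes it lazy — it takes as little as possible before letting the rest of the pattern try.
Walking the string: at [1:8] → '[zyaz8]'; at [12:18] → '[90uy]'; at [22:26] → '[of]'; at [30:33] → '[t]'.
No capturing groups, so `findall` returns the 4 full match strings.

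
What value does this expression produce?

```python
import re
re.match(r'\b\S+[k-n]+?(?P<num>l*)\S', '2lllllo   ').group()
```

This matches a word boundary (`\b`, zero-width); then one or more of a non-whitespace character; then one or more of a character in [k-n] (lazy); then zero or more of a literal 'l' (captured as 'num'); then a non-whitespace character.
With `match`, the pattern is implicitly anchored at the beginning.
The match spans [0:7] → '2lllllo'.
Captured: group 1 = ''.

'2lllllo'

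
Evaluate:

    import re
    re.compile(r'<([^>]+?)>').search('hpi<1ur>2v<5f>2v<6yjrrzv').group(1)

'1ur'

Unlike `match`, `search` isn't anchored — it looks for the pattern anywhere in the string.
The match spans [3:8] → '<1ur>'.
Captured: group 1 = '1ur'.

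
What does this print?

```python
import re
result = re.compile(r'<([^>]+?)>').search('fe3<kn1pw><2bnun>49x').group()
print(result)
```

The match spans [3:10] → '<kn1pw>'.

<kn1pw>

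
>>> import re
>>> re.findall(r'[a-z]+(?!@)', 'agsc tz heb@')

['agsc', 'tz', 'he']

`(?!…)`/`(?<!…)` only lets a position through if the neighbouring text does NOT match; no characters are consumed.
Walking the string: at [0:4] → 'agsc'; at [5:7] → 'tz'; at [8:10] → 'he'.
No capturing groups, so `findall` returns the 3 full match strings.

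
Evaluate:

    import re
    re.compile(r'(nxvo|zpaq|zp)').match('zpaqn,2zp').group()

`|` is ordered: at each position the engine commits to the first alternative that works.
With `match`, the pattern is implicitly anchored at the beginning.
The match spans [0:4] → 'zpaq'.
Captured: group 1 = 'zpaq'.

'zpaq'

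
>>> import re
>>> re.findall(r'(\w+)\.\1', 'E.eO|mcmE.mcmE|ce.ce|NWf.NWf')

['mcmE', 'ce', 'NWf']

`\1` has to match the exact text group 1 already captured.
Walking the string: at [5:14] match 'mcmE.mcmE', group 1 = 'mcmE'; at [15:20] match 'ce.ce', group 1 = 'ce'; at [21:28] match 'NWf.NWf', group 1 = 'NWf'.
With a single group, `findall` returns only what that group captured — 3 items.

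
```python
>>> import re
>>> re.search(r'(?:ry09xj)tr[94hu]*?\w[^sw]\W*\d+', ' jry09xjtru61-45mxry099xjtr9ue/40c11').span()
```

Pattern: the literal 'ry0', then the literal '9xj' (non-capturing group); then the literal 'tr', then zero or more of one of [94hu] (lazy), then a word character; then any character except [sw], then zero or more of a non-word character; then one or more of a digit.
With the lazy modifier that quantifier settles for the fewest repetitions that let the rest of the pattern succeed (the atoms after it are unaffected and can still be greedy).
`search` walks the string left to right and returns the first match it finds.
The match spans [2:13] → 'ry09xjtru61'.

(2, 13)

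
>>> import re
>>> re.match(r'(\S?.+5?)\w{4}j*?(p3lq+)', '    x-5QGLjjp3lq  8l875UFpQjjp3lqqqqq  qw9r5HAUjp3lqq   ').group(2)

This matches optionally a non-whitespace character, then one or more of any character, then optionally the literal '5' (captured); then exactly 4 of a word character, then zero or more of the literal 'j' (lazy); then the literal 'p3l', then one or more of a literal 'q' (captured).
With `match`, the pattern is implicitly anchored at the beginning.
The match spans [0:53] → '    x-5QGLjjp3lq  8l875UFpQjjp3lqqqqq  qw9r5HAUjp3lqq'.
Captured: group 1 = '    x-5QGLjjp3lq  8l875UFpQjjp3lqqqqq  qw9r5', group 2 = 'p3lqq'.

'p3lqq'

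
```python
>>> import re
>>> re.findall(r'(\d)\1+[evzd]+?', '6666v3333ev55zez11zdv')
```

After group 1 captures some text, `\1` only succeeds where that same text appears again.
Matches: at [0:5] match '6666v', group 1 = '6'; at [5:10] match '3333e', group 1 = '3'; at [11:14] match '55z', group 1 = '5'; at [16:19] match '11z', group 1 = '1'.
Because there's exactly one group, `findall` drops the full match and keeps group 1 from each hit.

['6', '3', '5', '1']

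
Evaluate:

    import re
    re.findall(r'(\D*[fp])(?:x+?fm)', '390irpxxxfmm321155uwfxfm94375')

['irp', 'uwf']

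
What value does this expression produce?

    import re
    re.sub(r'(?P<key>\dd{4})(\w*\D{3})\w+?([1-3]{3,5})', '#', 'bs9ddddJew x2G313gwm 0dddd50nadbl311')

This matches a digit, then exactly 4 of a literal 'd' (captured as 'key'); then zero or more of a word character, then exactly 3 of a non-digit (captured); then one or more of a word character (lazy); then 3 to 5 of a character in [1-3] (captured).
`sub` substitutes '#' at each match site.

'bs#gwm #'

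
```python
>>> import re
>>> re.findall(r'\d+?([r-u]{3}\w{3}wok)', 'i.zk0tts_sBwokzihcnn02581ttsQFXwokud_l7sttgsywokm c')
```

['tts_sBwok', 'ttsQFXwok', 'sttgsywok']

This matches one or more of a digit (lazy); then exactly 3 of a character in [r-u], then exactly 3 of a word character, then the literal 'wok' (captured).
Because there's exactly one group, `findall` drops the full match and keeps group 1 from each hit.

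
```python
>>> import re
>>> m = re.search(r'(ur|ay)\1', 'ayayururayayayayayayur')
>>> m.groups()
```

A backreference is literal: `\1` must see the identical characters the first group matched.
`re.search` tries every starting position until one works.
The match spans [0:4] → 'ayay'.
Captured: group 1 = 'ay'.

('ay',)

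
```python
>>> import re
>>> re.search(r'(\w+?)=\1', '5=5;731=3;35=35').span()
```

(0, 3)

`\1` is not a pattern — it's the concrete string captured by group 1, re-applied verbatim.
The match spans [0:3] → '5=5'.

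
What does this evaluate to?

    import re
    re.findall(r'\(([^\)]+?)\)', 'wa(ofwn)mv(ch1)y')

['ofwn', 'ch1']

Walking the string: at [2:8] match '(ofwn)', group 1 = 'ofwn'; at [10:15] match '(ch1)', group 1 = 'ch1'.
One capturing group, so `findall` returns just the captured substring from each match — 2 in all.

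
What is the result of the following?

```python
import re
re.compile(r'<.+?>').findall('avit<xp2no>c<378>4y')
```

['<xp2no>', '<378>']

A non-greedy quantifier consumes as few characters as it can — just enough that the remainder of the pattern still matches from where it stops; whatever follows it matches normally.
Walking the string: at [4:11] → '<xp2no>'; at [12:17] → '<378>'.
Since nothing is captured, `findall` lists the 2 matched substrings directly.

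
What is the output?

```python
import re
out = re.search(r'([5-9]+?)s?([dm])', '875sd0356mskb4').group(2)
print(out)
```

The pattern matches one or more of a character in [5-9] (lazy) (captured); then optionally a literal 's'; then one of [dm] (captured).
`re.search` tries every starting position until one works.
The match spans [0:5] → '875sd'.
Captured: group 1 = '875', group 2 = 'd'.

d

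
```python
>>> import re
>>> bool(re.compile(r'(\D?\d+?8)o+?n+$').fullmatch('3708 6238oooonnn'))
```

False

For `fullmatch`, every character of the input must be accounted for by the pattern.
Here the pattern can't cover the whole string, so the call returns None, and `bool(None)` is False.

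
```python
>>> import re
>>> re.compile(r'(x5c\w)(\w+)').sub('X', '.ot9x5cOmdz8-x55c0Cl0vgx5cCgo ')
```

Pattern: the literal 'x5c', then a word character (captured); then one or more of a word character (captured).
Every occurrence is swapped for 'X'.

'.ot9X-x55c0Cl0vgX '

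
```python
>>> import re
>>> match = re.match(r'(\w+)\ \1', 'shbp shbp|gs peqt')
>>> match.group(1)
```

After group 1 captures some text, `\1` only succeeds where that same text appears again.
`match` is anchored at position 0; if the pattern doesn't fit there, it returns None.
The match spans [0:9] → 'shbp shbp'.
Captured: group 1 = 'shbp'.

'shbp'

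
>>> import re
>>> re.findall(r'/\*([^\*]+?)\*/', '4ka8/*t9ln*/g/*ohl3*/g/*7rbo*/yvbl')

`findall` collects group 1 from each match (3 total).

['t9ln', 'ohl3', '7rbo']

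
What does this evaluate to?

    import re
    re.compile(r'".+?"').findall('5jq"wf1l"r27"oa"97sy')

['"wf1l"', '"oa"']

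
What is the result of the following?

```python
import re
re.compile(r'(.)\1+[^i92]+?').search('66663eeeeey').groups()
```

`\1` is not a pattern — it's the concrete string captured by group 1, re-applied verbatim.
`search` walks the string left to right and returns the first match it finds.
The match spans [0:5] → '66663'.
Captured: group 1 = '6'.

('6',)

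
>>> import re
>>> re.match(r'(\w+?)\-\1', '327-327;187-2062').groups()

After group 1 captures some text, `\1` only succeeds where that same text appears again.
`re.match` won't scan ahead — the pattern has to work from the very first character.
The match spans [0:7] → '327-327'.
Captured: group 1 = '327'.

('327',)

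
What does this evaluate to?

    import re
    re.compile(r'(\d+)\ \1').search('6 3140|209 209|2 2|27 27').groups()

('209',)

The backreference `\1` re-matches whatever the first group consumed, character for character.
`re.search` scans for the first position where the pattern succeeds.
The match spans [7:14] → '209 209'.
Captured: group 1 = '209'.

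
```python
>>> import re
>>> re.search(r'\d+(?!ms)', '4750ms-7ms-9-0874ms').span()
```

(0, 3)

The negative lookahead/lookbehind blocks any match where the forbidden context is present.
`search` walks the string left to right and returns the first match it finds.
The match spans [0:3] → '475'.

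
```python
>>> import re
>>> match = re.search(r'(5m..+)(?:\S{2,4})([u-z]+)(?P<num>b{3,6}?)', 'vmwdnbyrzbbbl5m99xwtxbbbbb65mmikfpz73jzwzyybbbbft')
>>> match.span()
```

(13, 46)

Pattern: the literal '5m', then any character, then one or more of any character (captured); then 2 to 4 of a non-whitespace character (non-capturing group); then one or more of a character in [u-z] (captured); then 3 to 6 of a literal 'b' (lazy) (captured as 'num').
A non-greedy quantifier consumes as few characters as it can — just enough that the remainder of the pattern still matches from where it stops; whatever follows it matches normally.
`search` walks the string left to right and returns the first match it finds.
The match spans [13:46] → '5m99xwtxbbbbb65mmikfpz73jzwzyybbb'.
Captured: group 1 = '5m99xwtxbbbbb65mmikfpz73jzw', group 2 = 'y', group 3 = 'bbb'.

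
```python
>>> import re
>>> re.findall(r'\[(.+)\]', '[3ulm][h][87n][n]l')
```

['3ulm][h][87n][n']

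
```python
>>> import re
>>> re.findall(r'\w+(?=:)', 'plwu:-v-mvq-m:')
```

['plwu', 'm']

The `(?=…)`/`(?<=…)` assertion just peeks at neighbouring text; it doesn't advance the match position.
No capturing groups, so `findall` returns the 2 full match strings.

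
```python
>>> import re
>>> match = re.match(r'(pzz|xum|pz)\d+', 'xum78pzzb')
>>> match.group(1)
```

'xum'

The match spans [0:5] → 'xum78'.
Captured: group 1 = 'xum'.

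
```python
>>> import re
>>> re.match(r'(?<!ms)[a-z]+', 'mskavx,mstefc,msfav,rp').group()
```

Because the assertion is negative and zero-width, positions next to the forbidden text are skipped.
`re.match` only tries the pattern at the start of the string.
The match spans [0:6] → 'mskavx'.

'mskavx'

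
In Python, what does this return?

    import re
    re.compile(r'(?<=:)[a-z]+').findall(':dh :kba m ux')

Lookahead/lookbehind check context without consuming it, so the matched span excludes the asserted characters.
Scanning left to right: at [1:3] → 'dh'; at [5:8] → 'kba'.
No capturing groups, so `findall` returns the 2 full match strings.

['dh', 'kba']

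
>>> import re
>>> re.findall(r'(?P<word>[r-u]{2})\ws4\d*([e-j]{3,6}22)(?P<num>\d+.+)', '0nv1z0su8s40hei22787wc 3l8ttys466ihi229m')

[('su', 'hei22', '787wc 3l8ttys466ihi229m')]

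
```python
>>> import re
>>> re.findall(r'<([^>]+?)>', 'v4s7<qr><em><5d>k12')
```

['qr', 'em', '5d']

One capturing group, so `findall` returns just the captured substring from each match — 3 in all.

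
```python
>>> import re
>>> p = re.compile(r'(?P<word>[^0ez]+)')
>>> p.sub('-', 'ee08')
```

The pattern matches one or more of any character except [0ez] (captured as 'word').
`sub` substitutes '-' at each match site.

'ee0-'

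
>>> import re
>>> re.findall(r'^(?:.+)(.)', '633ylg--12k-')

['-']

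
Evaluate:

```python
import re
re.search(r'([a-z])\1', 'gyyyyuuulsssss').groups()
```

The match spans [1:3] → 'yy'.
Captured: group 1 = 'y'.

('y',)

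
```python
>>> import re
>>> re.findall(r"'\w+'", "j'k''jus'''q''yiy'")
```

Matches: at [1:4] → "'k'"; at [4:9] → "'jus'"; at [10:13] → "'q'"; at [13:18] → "'yiy'".
Since nothing is captured, `findall` lists the 4 matched substrings directly.

["'k'", "'jus'", "'q'", "'yiy'"]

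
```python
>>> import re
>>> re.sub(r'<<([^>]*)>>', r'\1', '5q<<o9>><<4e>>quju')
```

'5qo94equju'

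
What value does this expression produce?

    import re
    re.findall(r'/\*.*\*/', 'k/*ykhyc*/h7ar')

With no groups in the pattern, `findall` gives back each whole match — 1 here.

['/*ykhyc*/']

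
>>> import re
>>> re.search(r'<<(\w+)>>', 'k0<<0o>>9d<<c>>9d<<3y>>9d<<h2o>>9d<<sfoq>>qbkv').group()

Unlike `match`, `search` isn't anchored — it looks for the pattern anywhere in the string.
The match spans [2:8] → '<<0o>>'.
Captured: group 1 = '0o'.

'<<0o>>'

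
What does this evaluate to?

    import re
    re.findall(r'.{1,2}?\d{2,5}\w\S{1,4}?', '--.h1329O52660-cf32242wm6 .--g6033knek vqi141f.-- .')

['.h1329O5', '2660-', 'cf32242wm', '-g6033kn', 'qi141f.']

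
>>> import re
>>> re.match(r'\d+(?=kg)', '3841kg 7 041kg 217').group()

'3841'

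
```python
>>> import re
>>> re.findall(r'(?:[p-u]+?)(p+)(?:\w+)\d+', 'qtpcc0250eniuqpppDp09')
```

['p']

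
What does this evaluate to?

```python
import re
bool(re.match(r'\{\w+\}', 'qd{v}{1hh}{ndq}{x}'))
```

False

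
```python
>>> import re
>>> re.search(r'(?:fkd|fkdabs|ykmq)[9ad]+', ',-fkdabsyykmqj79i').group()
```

'fkda'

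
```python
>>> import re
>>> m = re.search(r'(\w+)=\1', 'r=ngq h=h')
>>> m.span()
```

(6, 9)

`\1` has to match the exact text group 1 already captured.
Unlike `match`, `search` isn't anchored — it looks for the pattern anywhere in the string.
The match spans [6:9] → 'h=h'.
Captured: group 1 = 'h'.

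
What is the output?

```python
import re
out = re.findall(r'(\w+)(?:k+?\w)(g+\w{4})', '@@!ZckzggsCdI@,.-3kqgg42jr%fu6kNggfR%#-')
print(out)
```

Pattern: one or more of a word character (captured); then one or more of the literal 'k' (lazy), then a word character (non-capturing group); then one or more of the literal 'g', then exactly 4 of a word character (captured).
Matches: at [3:13] match 'ZckzggsCdI', groups = ('Zc', 'ggsCdI'); at [17:26] match '3kqgg42jr', groups = ('3', 'gg42jr').
With 2 capturing groups, `findall` returns a 2-tuple per match.

[('Zc', 'ggsCdI'), ('3', 'gg42jr')]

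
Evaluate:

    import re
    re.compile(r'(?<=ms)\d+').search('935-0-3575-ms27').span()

Because the assertion is zero-width, the text it checks is not consumed and won't appear in the result.
`re.search` tries every starting position until one works.
The match spans [13:15] → '27'.

(13, 15)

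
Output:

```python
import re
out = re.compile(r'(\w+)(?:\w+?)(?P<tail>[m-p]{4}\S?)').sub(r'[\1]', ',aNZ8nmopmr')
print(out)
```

,[aNZ8]

Pattern: one or more of a word character (captured); then one or more of a word character (lazy) (non-capturing group); then exactly 4 of a character in [m-p], then optionally a non-whitespace character (captured as 'tail').
Matches: at [1:11] → 'aNZ8nmopmr'.
Each match is replaced using the text its own group 1 captured.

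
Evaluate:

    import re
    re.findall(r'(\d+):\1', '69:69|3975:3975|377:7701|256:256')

['69', '3975', '77', '256']

After group 1 captures some text, `\1` only succeeds where that same text appears again.
With a single group, `findall` returns only what that group captured — 4 items.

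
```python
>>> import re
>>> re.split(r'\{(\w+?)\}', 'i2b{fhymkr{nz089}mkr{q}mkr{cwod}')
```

Matches to split on: at [10:17] → '{nz089}'; at [20:23] → '{q}'; at [26:32] → '{cwod}'.
Because the pattern has a capturing group, `split` also inserts each captured text between the pieces.

['i2b{fhymkr', 'nz089', 'mkr', 'q', 'mkr', 'cwod', '']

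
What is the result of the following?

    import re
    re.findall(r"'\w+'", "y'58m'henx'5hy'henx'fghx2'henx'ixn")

["'58m'", "'5hy'", "'fghx2'"]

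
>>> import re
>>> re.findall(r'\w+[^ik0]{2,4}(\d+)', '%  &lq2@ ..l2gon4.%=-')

['4']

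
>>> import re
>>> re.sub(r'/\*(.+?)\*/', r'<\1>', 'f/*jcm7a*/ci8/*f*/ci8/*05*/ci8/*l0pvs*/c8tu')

A non-greedy quantifier consumes as few characters as it can — just enough that the remainder of the pattern still matches from where it stops; whatever follows it matches normally.
Matches: at [1:10] → '/*jcm7a*/'; at [13:18] → '/*f*/'; at [21:27] → '/*05*/'; at [30:39] → '/*l0pvs*/'.
`\1` in the replacement pulls in group 1's text for each match.

'f<jcm7a>ci8<f>ci8<05>ci8<l0pvs>c8tu'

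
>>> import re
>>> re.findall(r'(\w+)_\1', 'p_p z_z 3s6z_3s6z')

['p', 'z', '3s6z']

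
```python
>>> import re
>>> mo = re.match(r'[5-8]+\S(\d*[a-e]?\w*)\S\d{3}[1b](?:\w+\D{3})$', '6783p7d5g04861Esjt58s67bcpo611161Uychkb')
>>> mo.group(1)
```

The match spans [0:39] → '6783p7d5g04861Esjt58s67bcpo611161Uychkb'.
Captured: group 1 = 'p7d5g04861Esjt58s67bcpo6'.

'p7d5g04861Esjt58s67bcpo6'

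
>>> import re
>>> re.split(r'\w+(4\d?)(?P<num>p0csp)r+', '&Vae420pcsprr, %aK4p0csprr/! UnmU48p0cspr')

The pattern matches one or more of a word character; then the literal '4', then optionally a digit (captured); then the literal 'p0c', then the literal 'sp' (captured as 'num'); then one or more of a literal 'r'.
Matches to split on: at [16:26] → 'aK4p0csprr'; at [29:41] → 'UnmU48p0cspr'.
Because the pattern has a capturing group, `split` also inserts each captured text between the pieces.

['&Vae420pcsprr, %', '4', 'p0csp', '/! ', '48', 'p0csp', '']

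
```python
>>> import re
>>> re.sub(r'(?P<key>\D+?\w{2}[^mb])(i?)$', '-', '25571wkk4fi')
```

'25571-'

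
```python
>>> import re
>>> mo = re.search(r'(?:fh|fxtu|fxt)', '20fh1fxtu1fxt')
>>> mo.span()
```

`search` walks the string left to right and returns the first match it finds.
The match spans [2:4] → 'fh'.

(2, 4)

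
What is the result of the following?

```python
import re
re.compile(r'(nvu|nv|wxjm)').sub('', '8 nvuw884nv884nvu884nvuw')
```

The regex engine tests alternatives in the order written; an earlier branch that matches wins even if a later one would match more.
Matches: at [2:5] → 'nvu'; at [9:11] → 'nv'; at [14:17] → 'nvu'; at [20:23] → 'nvu'.
`sub` substitutes '' at each match site.

'8 w884884884w'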